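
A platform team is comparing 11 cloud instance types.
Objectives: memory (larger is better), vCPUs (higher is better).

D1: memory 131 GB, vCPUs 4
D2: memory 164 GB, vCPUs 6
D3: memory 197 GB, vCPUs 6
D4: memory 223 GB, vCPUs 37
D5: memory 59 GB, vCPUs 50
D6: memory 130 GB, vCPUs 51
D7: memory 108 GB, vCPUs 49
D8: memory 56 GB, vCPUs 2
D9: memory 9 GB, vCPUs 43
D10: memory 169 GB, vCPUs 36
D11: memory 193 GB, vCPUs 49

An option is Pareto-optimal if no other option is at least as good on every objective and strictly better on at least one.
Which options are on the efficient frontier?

D1: dominated by D2 (memory 164≥131, vCPUs 6≥4).
D2: dominated by D3 (memory 197≥164, vCPUs 6≥6).
D3: dominated by D4 (memory 223≥197, vCPUs 37≥6).
D4: not dominated (best memory).
D5: dominated by D6 (memory 130≥59, vCPUs 51≥50).
D6: not dominated (best vCPUs).
D7: dominated by D6 (memory 130≥108, vCPUs 51≥49).
D8: dominated by D1 (memory 131≥56, vCPUs 4≥2).
D9: dominated by D5 (memory 59≥9, vCPUs 50≥43).
D10: dominated by D4 (memory 223≥169, vCPUs 37≥36).
D11: not dominated.

D4, D6, D11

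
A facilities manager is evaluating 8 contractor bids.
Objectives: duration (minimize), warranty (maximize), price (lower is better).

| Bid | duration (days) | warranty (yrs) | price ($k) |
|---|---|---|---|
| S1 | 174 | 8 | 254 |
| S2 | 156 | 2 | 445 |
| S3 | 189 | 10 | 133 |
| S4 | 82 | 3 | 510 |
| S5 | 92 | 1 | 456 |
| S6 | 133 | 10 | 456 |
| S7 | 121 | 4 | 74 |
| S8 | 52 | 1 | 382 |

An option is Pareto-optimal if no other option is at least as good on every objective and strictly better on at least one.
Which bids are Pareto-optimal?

S1: not dominated.
S2: dominated by S7 (duration 121≤156, warranty 4≥2, price 74≤445).
S3: not dominated.
S4: not dominated.
S5: dominated by S8 (duration 52≤92, warranty 1≥1, price 382≤456).
S6: not dominated.
S7: not dominated (best price).
S8: not dominated (best duration).

S1, S3, S4, S6, S7, S8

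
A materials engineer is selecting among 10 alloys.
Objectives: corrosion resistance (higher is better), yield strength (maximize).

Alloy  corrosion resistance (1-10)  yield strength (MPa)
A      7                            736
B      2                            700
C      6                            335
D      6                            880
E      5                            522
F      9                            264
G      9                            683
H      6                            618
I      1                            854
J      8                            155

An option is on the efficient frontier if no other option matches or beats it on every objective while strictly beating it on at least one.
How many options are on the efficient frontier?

3

A: not dominated.
B: dominated by A (corrosion resistance 7≥2, yield strength 736≥700).
C: dominated by A (corrosion resistance 7≥6, yield strength 736≥335).
D: not dominated (best yield strength).
E: dominated by A (corrosion resistance 7≥5, yield strength 736≥522).
F: dominated by G (corrosion resistance 9≥9, yield strength 683≥264).
G: not dominated.
H: dominated by A (corrosion resistance 7≥6, yield strength 736≥618).
I: dominated by D (corrosion resistance 6≥1, yield strength 880≥854).
J: dominated by F (corrosion resistance 9≥8, yield strength 264≥155).
Pareto-optimal: A, D, G → 3.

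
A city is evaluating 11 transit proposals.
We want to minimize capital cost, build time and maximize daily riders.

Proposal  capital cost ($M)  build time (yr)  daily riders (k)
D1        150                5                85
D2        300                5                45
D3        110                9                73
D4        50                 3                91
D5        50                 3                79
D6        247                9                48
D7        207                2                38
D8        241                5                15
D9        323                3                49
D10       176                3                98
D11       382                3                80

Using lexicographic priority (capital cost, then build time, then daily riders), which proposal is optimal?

First minimize capital cost: best is 50, kept {D4, D5}.
Then minimize build time: best is 3, kept {D4, D5}.
Then maximize daily riders: best is 91, kept {D4}.

D4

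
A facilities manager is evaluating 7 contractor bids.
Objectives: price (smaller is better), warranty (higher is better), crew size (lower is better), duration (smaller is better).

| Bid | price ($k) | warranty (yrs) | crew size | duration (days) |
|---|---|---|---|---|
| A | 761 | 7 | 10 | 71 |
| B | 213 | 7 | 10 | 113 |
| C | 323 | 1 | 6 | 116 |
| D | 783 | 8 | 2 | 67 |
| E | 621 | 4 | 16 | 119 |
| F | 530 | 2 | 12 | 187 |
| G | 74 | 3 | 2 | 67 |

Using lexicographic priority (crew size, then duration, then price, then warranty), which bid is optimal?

G

First minimize crew size: best is 2, kept {D, G}.
Then minimize duration: best is 67, kept {D, G}.
Then minimize price: best is 74, kept {G}.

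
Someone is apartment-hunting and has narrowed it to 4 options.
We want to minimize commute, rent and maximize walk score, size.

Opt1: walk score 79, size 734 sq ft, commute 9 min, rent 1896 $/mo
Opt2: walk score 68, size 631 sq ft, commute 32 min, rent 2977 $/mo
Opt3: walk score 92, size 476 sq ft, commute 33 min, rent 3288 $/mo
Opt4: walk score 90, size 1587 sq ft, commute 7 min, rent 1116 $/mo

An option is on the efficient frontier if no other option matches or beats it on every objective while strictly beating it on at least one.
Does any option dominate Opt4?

No

Opt1: worse on walk score (79 vs 90).
Opt2: worse on walk score (68 vs 90).
Opt3: worse on size (476 vs 1587).
No option is at least as good as Opt4 on every objective and strictly better on one.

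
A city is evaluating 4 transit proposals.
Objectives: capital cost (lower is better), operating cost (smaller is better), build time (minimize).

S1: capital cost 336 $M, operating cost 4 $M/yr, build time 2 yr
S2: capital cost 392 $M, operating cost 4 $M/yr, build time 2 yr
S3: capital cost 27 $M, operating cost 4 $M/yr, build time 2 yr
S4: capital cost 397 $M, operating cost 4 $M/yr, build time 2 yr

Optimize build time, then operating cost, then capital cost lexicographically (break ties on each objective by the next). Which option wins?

S3

First minimize build time: best is 2, kept {S1, S2, S3, S4}.
Then minimize operating cost: best is 4, kept {S1, S2, S3, S4}.
Then minimize capital cost: best is 27, kept {S3}.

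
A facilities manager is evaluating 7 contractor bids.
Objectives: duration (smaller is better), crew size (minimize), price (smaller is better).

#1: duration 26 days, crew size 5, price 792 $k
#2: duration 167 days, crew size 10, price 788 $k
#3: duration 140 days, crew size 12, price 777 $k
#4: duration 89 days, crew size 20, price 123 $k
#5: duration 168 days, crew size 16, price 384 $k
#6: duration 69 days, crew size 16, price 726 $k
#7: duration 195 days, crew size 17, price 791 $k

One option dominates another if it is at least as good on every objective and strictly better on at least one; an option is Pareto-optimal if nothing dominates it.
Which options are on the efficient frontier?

#1: not dominated (best duration).
#2: not dominated.
#3: not dominated.
#4: not dominated (best price).
#5: not dominated.
#6: not dominated.
#7: dominated by #2 (duration 167≤195, crew size 10≤17, price 788≤791).

#1, #2, #3, #4, #5, #6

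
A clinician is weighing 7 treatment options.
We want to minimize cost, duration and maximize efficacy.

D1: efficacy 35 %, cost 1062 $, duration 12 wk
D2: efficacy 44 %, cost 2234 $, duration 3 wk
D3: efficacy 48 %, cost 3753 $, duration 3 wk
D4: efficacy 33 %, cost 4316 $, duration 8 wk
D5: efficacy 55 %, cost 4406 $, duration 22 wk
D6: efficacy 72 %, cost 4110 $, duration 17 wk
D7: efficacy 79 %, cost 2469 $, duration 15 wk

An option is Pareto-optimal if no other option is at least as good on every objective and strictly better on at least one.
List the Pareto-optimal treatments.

D1: not dominated (best cost).
D2: not dominated.
D3: not dominated.
D4: dominated by D2 (efficacy 44≥33, cost 2234≤4316, duration 3≤8).
D5: dominated by D6 (efficacy 72≥55, cost 4110≤4406, duration 17≤22).
D6: dominated by D7 (efficacy 79≥72, cost 2469≤4110, duration 15≤17).
D7: not dominated (best efficacy).

D1, D2, D3, D7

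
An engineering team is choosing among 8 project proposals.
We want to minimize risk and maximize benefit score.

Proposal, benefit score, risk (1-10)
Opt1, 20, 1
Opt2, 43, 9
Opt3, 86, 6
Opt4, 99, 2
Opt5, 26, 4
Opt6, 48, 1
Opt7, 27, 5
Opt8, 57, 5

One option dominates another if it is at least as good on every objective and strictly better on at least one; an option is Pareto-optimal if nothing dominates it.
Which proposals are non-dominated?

Opt4, Opt6

Opt1: dominated by Opt6 (benefit score 48≥20, risk 1≤1).
Opt2: dominated by Opt3 (benefit score 86≥43, risk 6≤9).
Opt3: dominated by Opt4 (benefit score 99≥86, risk 2≤6).
Opt4: not dominated (best benefit score).
Opt5: dominated by Opt4 (benefit score 99≥26, risk 2≤4).
Opt6: not dominated.
Opt7: dominated by Opt4 (benefit score 99≥27, risk 2≤5).
Opt8: dominated by Opt4 (benefit score 99≥57, risk 2≤5).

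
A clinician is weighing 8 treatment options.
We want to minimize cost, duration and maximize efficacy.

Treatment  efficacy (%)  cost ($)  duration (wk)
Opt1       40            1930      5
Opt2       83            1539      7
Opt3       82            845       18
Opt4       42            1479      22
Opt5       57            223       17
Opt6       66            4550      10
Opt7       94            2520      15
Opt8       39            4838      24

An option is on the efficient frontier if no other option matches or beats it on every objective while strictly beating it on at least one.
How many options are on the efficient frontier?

Opt1: not dominated (best duration).
Opt2: not dominated.
Opt3: not dominated.
Opt4: dominated by Opt3 (efficacy 82≥42, cost 845≤1479, duration 18≤22).
Opt5: not dominated (best cost).
Opt6: dominated by Opt2 (efficacy 83≥66, cost 1539≤4550, duration 7≤10).
Opt7: not dominated (best efficacy).
Opt8: dominated by Opt1 (efficacy 40≥39, cost 1930≤4838, duration 5≤24).
Pareto-optimal: Opt1, Opt2, Opt3, Opt5, Opt7 → 5.

5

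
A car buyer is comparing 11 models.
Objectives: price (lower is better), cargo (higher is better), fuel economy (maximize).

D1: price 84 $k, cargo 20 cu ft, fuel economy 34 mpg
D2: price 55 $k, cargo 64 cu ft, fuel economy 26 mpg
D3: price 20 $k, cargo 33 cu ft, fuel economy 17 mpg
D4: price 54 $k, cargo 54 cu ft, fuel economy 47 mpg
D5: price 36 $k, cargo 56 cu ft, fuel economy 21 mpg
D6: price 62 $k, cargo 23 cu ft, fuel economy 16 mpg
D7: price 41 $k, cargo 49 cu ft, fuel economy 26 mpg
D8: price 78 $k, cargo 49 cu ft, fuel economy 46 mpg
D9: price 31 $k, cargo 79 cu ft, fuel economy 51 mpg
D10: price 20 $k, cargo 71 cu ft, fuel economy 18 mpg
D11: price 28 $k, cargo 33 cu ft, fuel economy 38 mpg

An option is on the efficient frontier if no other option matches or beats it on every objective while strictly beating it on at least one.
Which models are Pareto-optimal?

D9, D10, D11

D1: dominated by D4 (price 54≤84, cargo 54≥20, fuel economy 47≥34).
D2: dominated by D9 (price 31≤55, cargo 79≥64, fuel economy 51≥26).
D3: dominated by D10 (price 20≤20, cargo 71≥33, fuel economy 18≥17).
D4: dominated by D9 (price 31≤54, cargo 79≥54, fuel economy 51≥47).
D5: dominated by D9 (price 31≤36, cargo 79≥56, fuel economy 51≥21).
D6: dominated by D2 (price 55≤62, cargo 64≥23, fuel economy 26≥16).
D7: dominated by D9 (price 31≤41, cargo 79≥49, fuel economy 51≥26).
D8: dominated by D4 (price 54≤78, cargo 54≥49, fuel economy 47≥46).
D9: not dominated (best cargo).
D10: not dominated.
D11: not dominated.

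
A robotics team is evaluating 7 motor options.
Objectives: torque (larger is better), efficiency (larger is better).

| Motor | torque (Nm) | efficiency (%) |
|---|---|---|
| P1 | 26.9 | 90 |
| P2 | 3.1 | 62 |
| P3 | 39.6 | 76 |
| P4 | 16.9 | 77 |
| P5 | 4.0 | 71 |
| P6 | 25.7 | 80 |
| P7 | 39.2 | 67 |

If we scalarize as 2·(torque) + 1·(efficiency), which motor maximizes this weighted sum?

P3

P1: 2·26.9 + 1·90 = 143.8
P2: 2·3.1 + 1·62 = 68.2
P3: 2·39.6 + 1·76 = 155.2
P4: 2·16.9 + 1·77 = 110.8
P5: 2·4.0 + 1·71 = 79.0
P6: 2·25.7 + 1·80 = 131.4
P7: 2·39.2 + 1·67 = 145.4
Highest: P3 at 155.2.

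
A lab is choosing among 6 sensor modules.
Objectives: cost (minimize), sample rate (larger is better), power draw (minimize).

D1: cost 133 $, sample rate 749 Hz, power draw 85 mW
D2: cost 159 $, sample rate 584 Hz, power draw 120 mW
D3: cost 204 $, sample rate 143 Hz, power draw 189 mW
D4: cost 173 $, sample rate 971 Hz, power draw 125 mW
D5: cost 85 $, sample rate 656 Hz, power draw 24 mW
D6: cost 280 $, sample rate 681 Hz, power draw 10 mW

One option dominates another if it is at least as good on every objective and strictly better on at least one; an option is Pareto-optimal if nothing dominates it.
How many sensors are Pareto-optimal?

D1: not dominated.
D2: dominated by D1 (cost 133≤159, sample rate 749≥584, power draw 85≤120).
D3: dominated by D1 (cost 133≤204, sample rate 749≥143, power draw 85≤189).
D4: not dominated (best sample rate).
D5: not dominated (best cost).
D6: not dominated (best power draw).
Pareto-optimal: D1, D4, D5, D6 → 4.

4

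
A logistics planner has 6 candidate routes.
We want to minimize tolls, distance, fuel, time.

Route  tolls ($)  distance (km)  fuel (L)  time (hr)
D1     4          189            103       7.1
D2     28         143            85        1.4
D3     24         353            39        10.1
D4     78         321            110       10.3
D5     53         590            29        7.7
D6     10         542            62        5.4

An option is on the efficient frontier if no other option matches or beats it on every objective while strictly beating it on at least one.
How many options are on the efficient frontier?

D1: not dominated (best tolls).
D2: not dominated (best distance).
D3: not dominated.
D4: dominated by D1 (tolls 4≤78, distance 189≤321, fuel 103≤110, time 7.1≤10.3).
D5: not dominated (best fuel).
D6: not dominated.
Pareto-optimal: D1, D2, D3, D5, D6 → 5.

5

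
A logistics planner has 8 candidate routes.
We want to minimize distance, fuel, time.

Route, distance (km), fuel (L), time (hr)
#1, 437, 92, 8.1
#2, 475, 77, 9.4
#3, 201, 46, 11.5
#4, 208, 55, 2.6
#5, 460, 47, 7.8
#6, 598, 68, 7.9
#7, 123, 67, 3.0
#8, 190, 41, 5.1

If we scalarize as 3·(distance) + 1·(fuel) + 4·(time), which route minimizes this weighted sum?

#7

#1: 3·437 + 1·92 + 4·8.1 = 1435.4
#2: 3·475 + 1·77 + 4·9.4 = 1539.6
#3: 3·201 + 1·46 + 4·11.5 = 695.0
#4: 3·208 + 1·55 + 4·2.6 = 689.4
#5: 3·460 + 1·47 + 4·7.8 = 1458.2
#6: 3·598 + 1·68 + 4·7.9 = 1893.6
#7: 3·123 + 1·67 + 4·3.0 = 448.0
#8: 3·190 + 1·41 + 4·5.1 = 631.4
Lowest: #7 at 448.0.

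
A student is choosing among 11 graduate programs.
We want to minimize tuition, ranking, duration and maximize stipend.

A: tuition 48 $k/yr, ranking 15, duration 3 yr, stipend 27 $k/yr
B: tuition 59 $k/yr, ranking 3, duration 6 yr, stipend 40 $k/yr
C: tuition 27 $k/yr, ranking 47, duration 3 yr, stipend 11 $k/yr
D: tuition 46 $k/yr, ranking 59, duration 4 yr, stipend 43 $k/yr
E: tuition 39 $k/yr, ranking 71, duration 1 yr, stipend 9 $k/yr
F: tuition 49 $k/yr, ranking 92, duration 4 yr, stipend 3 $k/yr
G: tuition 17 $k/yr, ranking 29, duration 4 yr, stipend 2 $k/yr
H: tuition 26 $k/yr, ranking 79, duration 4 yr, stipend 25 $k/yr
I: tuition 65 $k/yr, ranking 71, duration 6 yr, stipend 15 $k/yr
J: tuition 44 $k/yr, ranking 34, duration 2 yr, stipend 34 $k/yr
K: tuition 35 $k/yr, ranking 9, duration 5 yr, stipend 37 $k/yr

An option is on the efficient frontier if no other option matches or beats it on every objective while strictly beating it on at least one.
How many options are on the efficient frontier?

9

A: not dominated.
B: not dominated (best ranking).
C: not dominated.
D: not dominated (best stipend).
E: not dominated (best duration).
F: dominated by A (tuition 48≤49, ranking 15≤92, duration 3≤4, stipend 27≥3).
G: not dominated (best tuition).
H: not dominated.
I: dominated by A (tuition 48≤65, ranking 15≤71, duration 3≤6, stipend 27≥15).
J: not dominated.
K: not dominated.
Pareto-optimal: A, B, C, D, E, G, H, J, K → 9.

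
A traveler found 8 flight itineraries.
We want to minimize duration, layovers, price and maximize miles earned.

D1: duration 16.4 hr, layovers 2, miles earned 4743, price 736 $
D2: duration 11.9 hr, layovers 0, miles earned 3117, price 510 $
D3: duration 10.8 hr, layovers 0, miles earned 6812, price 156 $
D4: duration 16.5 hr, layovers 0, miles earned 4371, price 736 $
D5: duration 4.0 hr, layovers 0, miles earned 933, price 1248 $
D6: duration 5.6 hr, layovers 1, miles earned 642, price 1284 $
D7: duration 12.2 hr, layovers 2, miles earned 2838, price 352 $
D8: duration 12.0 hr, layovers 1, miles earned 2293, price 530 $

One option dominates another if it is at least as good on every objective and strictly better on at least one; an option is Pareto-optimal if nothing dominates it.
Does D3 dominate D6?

D3 vs D6: D3 is worse on duration (10.8 vs 5.6), so it does not dominate D6.

No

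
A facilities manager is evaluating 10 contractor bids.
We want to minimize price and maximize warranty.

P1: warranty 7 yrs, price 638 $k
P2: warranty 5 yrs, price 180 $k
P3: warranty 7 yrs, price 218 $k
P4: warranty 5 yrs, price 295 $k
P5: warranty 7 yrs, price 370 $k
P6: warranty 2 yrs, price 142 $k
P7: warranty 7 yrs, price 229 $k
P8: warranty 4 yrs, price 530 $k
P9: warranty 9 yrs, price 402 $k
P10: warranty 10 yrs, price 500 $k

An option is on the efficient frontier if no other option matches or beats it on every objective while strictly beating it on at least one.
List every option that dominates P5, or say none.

P3, P7

P3: warranty 7≥7, price 218≤370 — dominates P5.
P7: warranty 7≥7, price 229≤370 — dominates P5.
Others (P1, P2, P4, P6, P8, P9, P10) are each worse than P5 on at least one objective.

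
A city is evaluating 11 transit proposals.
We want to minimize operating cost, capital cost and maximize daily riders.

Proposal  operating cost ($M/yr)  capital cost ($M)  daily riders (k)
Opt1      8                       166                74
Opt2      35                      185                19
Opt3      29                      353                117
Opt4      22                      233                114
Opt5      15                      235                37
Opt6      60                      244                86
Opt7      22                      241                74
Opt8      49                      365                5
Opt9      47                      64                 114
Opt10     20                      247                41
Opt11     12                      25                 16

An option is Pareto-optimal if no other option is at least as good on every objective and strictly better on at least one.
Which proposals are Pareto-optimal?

Opt1: not dominated (best operating cost).
Opt2: dominated by Opt1 (operating cost 8≤35, capital cost 166≤185, daily riders 74≥19).
Opt3: not dominated (best daily riders).
Opt4: not dominated.
Opt5: dominated by Opt1 (operating cost 8≤15, capital cost 166≤235, daily riders 74≥37).
Opt6: dominated by Opt4 (operating cost 22≤60, capital cost 233≤244, daily riders 114≥86).
Opt7: dominated by Opt1 (operating cost 8≤22, capital cost 166≤241, daily riders 74≥74).
Opt8: dominated by Opt1 (operating cost 8≤49, capital cost 166≤365, daily riders 74≥5).
Opt9: not dominated.
Opt10: dominated by Opt1 (operating cost 8≤20, capital cost 166≤247, daily riders 74≥41).
Opt11: not dominated (best capital cost).

Opt1, Opt3, Opt4, Opt9, Opt11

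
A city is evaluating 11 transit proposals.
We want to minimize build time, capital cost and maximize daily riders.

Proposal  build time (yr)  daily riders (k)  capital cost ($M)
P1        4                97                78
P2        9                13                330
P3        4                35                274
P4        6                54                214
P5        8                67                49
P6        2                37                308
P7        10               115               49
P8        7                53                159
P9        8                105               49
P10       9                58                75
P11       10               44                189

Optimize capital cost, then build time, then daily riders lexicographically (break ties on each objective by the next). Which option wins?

First minimize capital cost: best is 49, kept {P5, P7, P9}.
Then minimize build time: best is 8, kept {P5, P9}.
Then maximize daily riders: best is 105, kept {P9}.

P9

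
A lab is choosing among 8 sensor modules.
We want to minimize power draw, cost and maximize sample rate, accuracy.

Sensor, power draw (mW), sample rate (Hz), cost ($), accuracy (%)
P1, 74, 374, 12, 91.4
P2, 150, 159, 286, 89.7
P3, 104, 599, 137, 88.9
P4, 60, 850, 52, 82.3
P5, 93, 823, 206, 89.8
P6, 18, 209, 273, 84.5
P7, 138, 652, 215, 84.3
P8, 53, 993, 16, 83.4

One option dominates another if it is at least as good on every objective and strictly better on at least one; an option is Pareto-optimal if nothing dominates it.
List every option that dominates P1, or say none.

none

P2: worse on power draw (150 vs 74).
P3: worse on power draw (104 vs 74).
P4: worse on cost (52 vs 12).
P5: worse on power draw (93 vs 74).
P6: worse on sample rate (209 vs 374).
P7: worse on power draw (138 vs 74).
P8: worse on cost (16 vs 12).
No option dominates P1.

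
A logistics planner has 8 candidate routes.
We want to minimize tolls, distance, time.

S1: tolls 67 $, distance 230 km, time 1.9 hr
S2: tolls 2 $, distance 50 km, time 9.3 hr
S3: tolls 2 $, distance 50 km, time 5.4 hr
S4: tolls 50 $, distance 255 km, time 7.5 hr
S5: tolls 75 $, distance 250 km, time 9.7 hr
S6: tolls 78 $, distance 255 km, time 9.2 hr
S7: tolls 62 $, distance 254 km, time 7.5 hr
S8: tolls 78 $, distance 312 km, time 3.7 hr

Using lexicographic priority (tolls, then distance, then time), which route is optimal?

S3

First minimize tolls: best is 2, kept {S2, S3}.
Then minimize distance: best is 50, kept {S2, S3}.
Then minimize time: best is 5.4, kept {S3}.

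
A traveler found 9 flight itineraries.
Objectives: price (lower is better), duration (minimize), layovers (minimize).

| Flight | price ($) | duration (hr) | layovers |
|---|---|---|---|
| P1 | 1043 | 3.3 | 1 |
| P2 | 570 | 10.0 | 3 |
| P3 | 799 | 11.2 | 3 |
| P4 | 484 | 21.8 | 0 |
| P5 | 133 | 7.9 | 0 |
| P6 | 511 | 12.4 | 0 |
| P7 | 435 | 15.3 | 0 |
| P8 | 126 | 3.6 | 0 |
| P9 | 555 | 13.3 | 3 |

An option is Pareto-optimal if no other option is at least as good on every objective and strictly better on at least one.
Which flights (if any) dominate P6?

P5, P8

P5: price 133≤511, duration 7.9≤12.4, layovers 0≤0 — dominates P6.
P8: price 126≤511, duration 3.6≤12.4, layovers 0≤0 — dominates P6.
Others (P1, P2, P3, P4, P7, P9) are each worse than P6 on at least one objective.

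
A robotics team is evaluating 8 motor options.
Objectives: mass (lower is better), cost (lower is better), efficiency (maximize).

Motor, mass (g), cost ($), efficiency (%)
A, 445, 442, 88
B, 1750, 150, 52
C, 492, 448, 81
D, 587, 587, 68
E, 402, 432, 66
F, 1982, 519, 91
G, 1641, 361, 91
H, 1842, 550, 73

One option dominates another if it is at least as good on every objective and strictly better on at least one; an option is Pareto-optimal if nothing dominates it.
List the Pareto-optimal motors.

A: not dominated.
B: not dominated (best cost).
C: dominated by A (mass 445≤492, cost 442≤448, efficiency 88≥81).
D: dominated by A (mass 445≤587, cost 442≤587, efficiency 88≥68).
E: not dominated (best mass).
F: dominated by G (mass 1641≤1982, cost 361≤519, efficiency 91≥91).
G: not dominated.
H: dominated by A (mass 445≤1842, cost 442≤550, efficiency 88≥73).

A, B, E, G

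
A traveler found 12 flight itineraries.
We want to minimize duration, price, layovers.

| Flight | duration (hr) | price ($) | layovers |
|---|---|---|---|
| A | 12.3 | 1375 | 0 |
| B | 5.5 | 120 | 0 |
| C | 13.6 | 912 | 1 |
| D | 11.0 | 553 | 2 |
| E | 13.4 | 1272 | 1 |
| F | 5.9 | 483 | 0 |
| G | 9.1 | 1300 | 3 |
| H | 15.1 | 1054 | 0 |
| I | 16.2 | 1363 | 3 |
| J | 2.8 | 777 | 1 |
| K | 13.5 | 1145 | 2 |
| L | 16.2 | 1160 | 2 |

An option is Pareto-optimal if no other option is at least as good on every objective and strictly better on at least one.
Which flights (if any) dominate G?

B: duration 5.5≤9.1, price 120≤1300, layovers 0≤3 — dominates G.
F: duration 5.9≤9.1, price 483≤1300, layovers 0≤3 — dominates G.
J: duration 2.8≤9.1, price 777≤1300, layovers 1≤3 — dominates G.
Others (A, C, D, E, H, I, K, L) are each worse than G on at least one objective.

B, F, J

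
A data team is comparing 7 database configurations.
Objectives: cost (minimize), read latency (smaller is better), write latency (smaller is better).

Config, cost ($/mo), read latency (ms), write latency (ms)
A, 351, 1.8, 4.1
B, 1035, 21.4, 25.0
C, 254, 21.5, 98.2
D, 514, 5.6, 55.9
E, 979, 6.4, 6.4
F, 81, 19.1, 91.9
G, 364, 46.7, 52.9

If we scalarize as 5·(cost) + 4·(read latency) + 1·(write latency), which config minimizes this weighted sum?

A: 5·351 + 4·1.8 + 1·4.1 = 1766.3
B: 5·1035 + 4·21.4 + 1·25.0 = 5285.6
C: 5·254 + 4·21.5 + 1·98.2 = 1454.2
D: 5·514 + 4·5.6 + 1·55.9 = 2648.3
E: 5·979 + 4·6.4 + 1·6.4 = 4927.0
F: 5·81 + 4·19.1 + 1·91.9 = 573.3
G: 5·364 + 4·46.7 + 1·52.9 = 2059.7
Lowest: F at 573.3.

F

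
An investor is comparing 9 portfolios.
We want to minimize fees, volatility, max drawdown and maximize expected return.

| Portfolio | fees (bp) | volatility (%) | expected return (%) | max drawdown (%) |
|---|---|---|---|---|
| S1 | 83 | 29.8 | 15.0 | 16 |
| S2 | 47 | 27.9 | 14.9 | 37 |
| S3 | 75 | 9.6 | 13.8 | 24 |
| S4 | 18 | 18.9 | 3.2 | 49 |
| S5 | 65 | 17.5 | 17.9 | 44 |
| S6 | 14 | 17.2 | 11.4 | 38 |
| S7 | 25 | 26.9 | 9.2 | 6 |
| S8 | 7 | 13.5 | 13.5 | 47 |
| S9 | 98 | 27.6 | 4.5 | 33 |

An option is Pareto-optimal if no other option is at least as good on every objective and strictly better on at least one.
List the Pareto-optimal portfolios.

S1: not dominated.
S2: not dominated.
S3: not dominated (best volatility).
S4: dominated by S6 (fees 14≤18, volatility 17.2≤18.9, expected return 11.4≥3.2, max drawdown 38≤49).
S5: not dominated (best expected return).
S6: not dominated.
S7: not dominated (best max drawdown).
S8: not dominated (best fees).
S9: dominated by S3 (fees 75≤98, volatility 9.6≤27.6, expected return 13.8≥4.5, max drawdown 24≤33).

S1, S2, S3, S5, S6, S7, S8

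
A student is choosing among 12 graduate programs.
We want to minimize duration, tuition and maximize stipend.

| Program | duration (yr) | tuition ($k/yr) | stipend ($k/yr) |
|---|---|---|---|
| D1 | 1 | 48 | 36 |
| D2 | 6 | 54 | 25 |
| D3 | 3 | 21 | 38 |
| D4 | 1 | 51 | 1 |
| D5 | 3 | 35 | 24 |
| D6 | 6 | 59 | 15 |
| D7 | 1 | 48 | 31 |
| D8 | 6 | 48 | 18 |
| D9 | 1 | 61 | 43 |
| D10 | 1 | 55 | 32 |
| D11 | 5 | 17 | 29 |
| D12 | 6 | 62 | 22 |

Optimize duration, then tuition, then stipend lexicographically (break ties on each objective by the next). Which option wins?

First minimize duration: best is 1, kept {D1, D4, D7, D9, D10}.
Then minimize tuition: best is 48, kept {D1, D7}.
Then maximize stipend: best is 36, kept {D1}.

D1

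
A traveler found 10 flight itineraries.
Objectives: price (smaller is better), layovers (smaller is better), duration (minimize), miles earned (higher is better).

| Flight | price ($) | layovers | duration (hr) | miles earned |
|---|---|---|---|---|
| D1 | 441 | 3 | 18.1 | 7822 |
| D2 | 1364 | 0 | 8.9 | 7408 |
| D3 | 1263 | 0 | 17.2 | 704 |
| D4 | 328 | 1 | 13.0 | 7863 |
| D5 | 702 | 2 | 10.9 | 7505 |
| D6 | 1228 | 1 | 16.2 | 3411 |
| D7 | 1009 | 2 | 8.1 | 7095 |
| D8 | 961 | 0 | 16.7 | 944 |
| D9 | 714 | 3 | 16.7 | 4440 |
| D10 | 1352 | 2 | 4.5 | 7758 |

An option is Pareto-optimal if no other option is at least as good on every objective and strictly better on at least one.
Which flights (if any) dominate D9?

D4: price 328≤714, layovers 1≤3, duration 13.0≤16.7, miles earned 7863≥4440 — dominates D9.
D5: price 702≤714, layovers 2≤3, duration 10.9≤16.7, miles earned 7505≥4440 — dominates D9.
Others (D1, D2, D3, D6, D7, D8, D10) are each worse than D9 on at least one objective.

D4, D5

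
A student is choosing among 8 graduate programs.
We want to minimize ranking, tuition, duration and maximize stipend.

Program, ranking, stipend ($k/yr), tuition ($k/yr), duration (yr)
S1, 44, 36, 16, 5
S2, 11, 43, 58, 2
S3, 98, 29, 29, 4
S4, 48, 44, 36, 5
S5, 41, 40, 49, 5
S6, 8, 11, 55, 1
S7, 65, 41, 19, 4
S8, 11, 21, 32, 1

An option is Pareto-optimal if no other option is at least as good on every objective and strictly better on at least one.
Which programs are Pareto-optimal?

S1, S2, S4, S5, S6, S7, S8

S1: not dominated (best tuition).
S2: not dominated.
S3: dominated by S7 (ranking 65≤98, stipend 41≥29, tuition 19≤29, duration 4≤4).
S4: not dominated (best stipend).
S5: not dominated.
S6: not dominated (best ranking).
S7: not dominated.
S8: not dominated.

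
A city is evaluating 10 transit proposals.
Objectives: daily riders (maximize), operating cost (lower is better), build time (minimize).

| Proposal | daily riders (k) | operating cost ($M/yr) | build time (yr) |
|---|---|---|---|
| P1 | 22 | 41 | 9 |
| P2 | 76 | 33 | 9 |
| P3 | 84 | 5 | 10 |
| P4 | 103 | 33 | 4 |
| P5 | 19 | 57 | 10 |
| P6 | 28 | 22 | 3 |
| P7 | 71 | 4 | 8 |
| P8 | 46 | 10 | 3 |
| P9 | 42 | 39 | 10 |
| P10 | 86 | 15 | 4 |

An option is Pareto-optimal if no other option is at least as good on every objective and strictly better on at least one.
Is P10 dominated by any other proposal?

P1: worse on daily riders (22 vs 86).
P2: worse on daily riders (76 vs 86).
P3: worse on daily riders (84 vs 86).
P4: worse on operating cost (33 vs 15).
P5: worse on daily riders (19 vs 86).
P6: worse on daily riders (28 vs 86).
P7: worse on daily riders (71 vs 86).
P8: worse on daily riders (46 vs 86).
P9: worse on daily riders (42 vs 86).
No option is at least as good as P10 on every objective and strictly better on one.

No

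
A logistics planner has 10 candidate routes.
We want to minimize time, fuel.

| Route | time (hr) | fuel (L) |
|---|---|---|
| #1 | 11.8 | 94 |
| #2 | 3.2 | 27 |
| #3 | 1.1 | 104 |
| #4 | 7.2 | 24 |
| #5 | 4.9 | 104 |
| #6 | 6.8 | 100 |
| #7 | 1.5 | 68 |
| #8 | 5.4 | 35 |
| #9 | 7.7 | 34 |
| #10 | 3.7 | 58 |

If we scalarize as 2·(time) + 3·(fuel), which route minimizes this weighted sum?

#1: 2·11.8 + 3·94 = 305.6
#2: 2·3.2 + 3·27 = 87.4
#3: 2·1.1 + 3·104 = 314.2
#4: 2·7.2 + 3·24 = 86.4
#5: 2·4.9 + 3·104 = 321.8
#6: 2·6.8 + 3·100 = 313.6
#7: 2·1.5 + 3·68 = 207.0
#8: 2·5.4 + 3·35 = 115.8
#9: 2·7.7 + 3·34 = 117.4
#10: 2·3.7 + 3·58 = 181.4
Lowest: #4 at 86.4.

#4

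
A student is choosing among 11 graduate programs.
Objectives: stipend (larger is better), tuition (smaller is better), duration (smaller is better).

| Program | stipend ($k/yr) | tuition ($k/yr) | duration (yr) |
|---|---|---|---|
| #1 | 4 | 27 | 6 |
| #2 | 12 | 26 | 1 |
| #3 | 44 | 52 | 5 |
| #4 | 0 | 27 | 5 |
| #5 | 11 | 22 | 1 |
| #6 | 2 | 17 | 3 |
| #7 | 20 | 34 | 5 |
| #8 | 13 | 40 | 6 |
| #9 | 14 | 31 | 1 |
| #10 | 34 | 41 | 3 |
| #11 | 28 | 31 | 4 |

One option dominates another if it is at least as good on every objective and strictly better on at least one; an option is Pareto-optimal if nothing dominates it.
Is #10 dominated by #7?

No

#7 vs #10: #7 is worse on stipend (20 vs 34), so it does not dominate #10.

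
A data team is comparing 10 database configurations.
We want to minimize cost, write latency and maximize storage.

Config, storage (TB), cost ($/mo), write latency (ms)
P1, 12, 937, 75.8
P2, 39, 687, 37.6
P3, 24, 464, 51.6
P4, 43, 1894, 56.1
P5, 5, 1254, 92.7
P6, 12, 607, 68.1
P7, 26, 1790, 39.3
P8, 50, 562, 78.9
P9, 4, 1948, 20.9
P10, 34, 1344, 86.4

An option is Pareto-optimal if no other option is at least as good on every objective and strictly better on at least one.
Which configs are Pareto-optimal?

P2, P3, P4, P8, P9

P1: dominated by P2 (storage 39≥12, cost 687≤937, write latency 37.6≤75.8).
P2: not dominated.
P3: not dominated (best cost).
P4: not dominated.
P5: dominated by P1 (storage 12≥5, cost 937≤1254, write latency 75.8≤92.7).
P6: dominated by P3 (storage 24≥12, cost 464≤607, write latency 51.6≤68.1).
P7: dominated by P2 (storage 39≥26, cost 687≤1790, write latency 37.6≤39.3).
P8: not dominated (best storage).
P9: not dominated (best write latency).
P10: dominated by P2 (storage 39≥34, cost 687≤1344, write latency 37.6≤86.4).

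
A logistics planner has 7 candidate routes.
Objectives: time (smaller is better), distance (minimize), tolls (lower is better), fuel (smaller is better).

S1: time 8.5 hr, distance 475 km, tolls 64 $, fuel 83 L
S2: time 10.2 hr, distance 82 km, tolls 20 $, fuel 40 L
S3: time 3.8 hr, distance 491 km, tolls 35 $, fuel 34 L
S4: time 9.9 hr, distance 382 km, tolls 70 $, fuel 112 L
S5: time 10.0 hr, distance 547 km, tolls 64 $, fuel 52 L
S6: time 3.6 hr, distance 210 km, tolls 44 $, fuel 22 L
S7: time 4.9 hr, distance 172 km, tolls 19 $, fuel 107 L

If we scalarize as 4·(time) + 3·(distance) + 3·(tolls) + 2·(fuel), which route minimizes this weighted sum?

S2

S1: 4·8.5 + 3·475 + 3·64 + 2·83 = 1817.0
S2: 4·10.2 + 3·82 + 3·20 + 2·40 = 426.8
S3: 4·3.8 + 3·491 + 3·35 + 2·34 = 1661.2
S4: 4·9.9 + 3·382 + 3·70 + 2·112 = 1619.6
S5: 4·10.0 + 3·547 + 3·64 + 2·52 = 1977.0
S6: 4·3.6 + 3·210 + 3·44 + 2·22 = 820.4
S7: 4·4.9 + 3·172 + 3·19 + 2·107 = 806.6
Lowest: S2 at 426.8.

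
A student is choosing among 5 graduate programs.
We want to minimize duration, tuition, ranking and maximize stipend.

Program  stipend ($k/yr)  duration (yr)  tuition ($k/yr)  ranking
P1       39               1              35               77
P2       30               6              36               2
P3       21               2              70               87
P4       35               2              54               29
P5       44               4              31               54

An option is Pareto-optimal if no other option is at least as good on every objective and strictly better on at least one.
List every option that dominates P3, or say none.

P1: stipend 39≥21, duration 1≤2, tuition 35≤70, ranking 77≤87 — dominates P3.
P4: stipend 35≥21, duration 2≤2, tuition 54≤70, ranking 29≤87 — dominates P3.
Others (P2, P5) are each worse than P3 on at least one objective.

P1, P4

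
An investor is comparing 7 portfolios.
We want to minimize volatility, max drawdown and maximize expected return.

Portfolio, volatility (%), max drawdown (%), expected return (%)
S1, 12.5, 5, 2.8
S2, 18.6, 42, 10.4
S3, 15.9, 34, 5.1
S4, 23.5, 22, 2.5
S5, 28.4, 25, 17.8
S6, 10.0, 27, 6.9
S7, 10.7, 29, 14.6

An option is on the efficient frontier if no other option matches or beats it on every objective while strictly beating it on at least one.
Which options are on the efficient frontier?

S1, S5, S6, S7

S1: not dominated (best max drawdown).
S2: dominated by S7 (volatility 10.7≤18.6, max drawdown 29≤42, expected return 14.6≥10.4).
S3: dominated by S6 (volatility 10.0≤15.9, max drawdown 27≤34, expected return 6.9≥5.1).
S4: dominated by S1 (volatility 12.5≤23.5, max drawdown 5≤22, expected return 2.8≥2.5).
S5: not dominated (best expected return).
S6: not dominated (best volatility).
S7: not dominated.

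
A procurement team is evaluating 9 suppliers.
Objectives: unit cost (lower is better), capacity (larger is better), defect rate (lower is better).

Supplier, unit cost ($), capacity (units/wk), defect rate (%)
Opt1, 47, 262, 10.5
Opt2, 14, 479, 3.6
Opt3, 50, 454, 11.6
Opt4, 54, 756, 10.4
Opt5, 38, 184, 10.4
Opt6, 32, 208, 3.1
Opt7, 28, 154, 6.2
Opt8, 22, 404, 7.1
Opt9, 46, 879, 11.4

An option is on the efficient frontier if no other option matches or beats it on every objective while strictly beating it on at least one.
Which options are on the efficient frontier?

Opt2, Opt4, Opt6, Opt9

Opt1: dominated by Opt2 (unit cost 14≤47, capacity 479≥262, defect rate 3.6≤10.5).
Opt2: not dominated (best unit cost).
Opt3: dominated by Opt2 (unit cost 14≤50, capacity 479≥454, defect rate 3.6≤11.6).
Opt4: not dominated.
Opt5: dominated by Opt2 (unit cost 14≤38, capacity 479≥184, defect rate 3.6≤10.4).
Opt6: not dominated (best defect rate).
Opt7: dominated by Opt2 (unit cost 14≤28, capacity 479≥154, defect rate 3.6≤6.2).
Opt8: dominated by Opt2 (unit cost 14≤22, capacity 479≥404, defect rate 3.6≤7.1).
Opt9: not dominated (best capacity).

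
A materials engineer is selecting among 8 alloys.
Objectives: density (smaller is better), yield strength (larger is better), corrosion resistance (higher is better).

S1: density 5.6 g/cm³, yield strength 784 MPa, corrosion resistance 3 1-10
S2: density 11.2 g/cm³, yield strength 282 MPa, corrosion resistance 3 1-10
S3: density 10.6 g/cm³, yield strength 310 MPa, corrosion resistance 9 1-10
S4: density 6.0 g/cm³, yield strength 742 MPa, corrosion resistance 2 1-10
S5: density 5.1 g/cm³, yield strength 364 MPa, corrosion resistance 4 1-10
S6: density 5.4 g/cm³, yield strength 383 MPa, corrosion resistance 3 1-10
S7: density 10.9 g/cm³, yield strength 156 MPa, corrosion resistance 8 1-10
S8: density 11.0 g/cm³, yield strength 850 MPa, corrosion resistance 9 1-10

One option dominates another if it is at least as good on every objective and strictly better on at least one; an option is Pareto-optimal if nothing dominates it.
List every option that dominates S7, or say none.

S3: density 10.6≤10.9, yield strength 310≥156, corrosion resistance 9≥8 — dominates S7.
Others (S1, S2, S4, S5, S6, S8) are each worse than S7 on at least one objective.

S3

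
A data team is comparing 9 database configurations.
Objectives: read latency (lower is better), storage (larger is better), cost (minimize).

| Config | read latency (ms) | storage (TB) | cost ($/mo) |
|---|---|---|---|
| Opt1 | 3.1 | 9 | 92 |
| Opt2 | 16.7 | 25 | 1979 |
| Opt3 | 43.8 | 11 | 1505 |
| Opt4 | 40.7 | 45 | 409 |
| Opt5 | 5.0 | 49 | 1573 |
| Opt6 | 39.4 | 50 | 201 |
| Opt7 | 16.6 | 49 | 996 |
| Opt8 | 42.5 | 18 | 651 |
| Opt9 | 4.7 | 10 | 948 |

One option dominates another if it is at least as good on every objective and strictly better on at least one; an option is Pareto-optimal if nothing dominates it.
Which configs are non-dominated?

Opt1: not dominated (best read latency).
Opt2: dominated by Opt5 (read latency 5.0≤16.7, storage 49≥25, cost 1573≤1979).
Opt3: dominated by Opt4 (read latency 40.7≤43.8, storage 45≥11, cost 409≤1505).
Opt4: dominated by Opt6 (read latency 39.4≤40.7, storage 50≥45, cost 201≤409).
Opt5: not dominated.
Opt6: not dominated (best storage).
Opt7: not dominated.
Opt8: dominated by Opt4 (read latency 40.7≤42.5, storage 45≥18, cost 409≤651).
Opt9: not dominated.

Opt1, Opt5, Opt6, Opt7, Opt9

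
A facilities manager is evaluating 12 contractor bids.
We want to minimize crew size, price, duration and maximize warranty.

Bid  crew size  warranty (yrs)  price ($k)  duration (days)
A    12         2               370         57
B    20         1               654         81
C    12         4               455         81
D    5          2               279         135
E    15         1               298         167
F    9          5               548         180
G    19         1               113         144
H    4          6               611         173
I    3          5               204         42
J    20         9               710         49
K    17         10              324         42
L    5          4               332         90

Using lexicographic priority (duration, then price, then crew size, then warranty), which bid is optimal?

I

First minimize duration: best is 42, kept {I, K}.
Then minimize price: best is 204, kept {I}.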